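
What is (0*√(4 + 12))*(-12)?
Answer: 0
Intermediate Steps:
(0*√(4 + 12))*(-12) = (0*√16)*(-12) = (0*4)*(-12) = 0*(-12) = 0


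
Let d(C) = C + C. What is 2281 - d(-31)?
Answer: 2343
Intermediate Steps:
d(C) = 2*C
2281 - d(-31) = 2281 - 2*(-31) = 2281 - 1*(-62) = 2281 + 62 = 2343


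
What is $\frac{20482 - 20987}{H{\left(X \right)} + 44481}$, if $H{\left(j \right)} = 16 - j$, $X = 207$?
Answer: $- \frac{101}{8858} \approx -0.011402$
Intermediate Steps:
$\frac{20482 - 20987}{H{\left(X \right)} + 44481} = \frac{20482 - 20987}{\left(16 - 207\right) + 44481} = - \frac{505}{\left(16 - 207\right) + 44481} = - \frac{505}{-191 + 44481} = - \frac{505}{44290} = \left(-505\right) \frac{1}{44290} = - \frac{101}{8858}$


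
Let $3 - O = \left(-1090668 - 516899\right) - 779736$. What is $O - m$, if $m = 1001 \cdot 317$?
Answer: $2069989$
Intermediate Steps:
$O = 2387306$ ($O = 3 - \left(\left(-1090668 - 516899\right) - 779736\right) = 3 - \left(-1607567 - 779736\right) = 3 - -2387303 = 3 + 2387303 = 2387306$)
$m = 317317$
$O - m = 2387306 - 317317 = 2069989$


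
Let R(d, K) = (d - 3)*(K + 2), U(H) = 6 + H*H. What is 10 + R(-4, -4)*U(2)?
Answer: 150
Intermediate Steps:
U(H) = 6 + H²
R(d, K) = (-3 + d)*(2 + K)
10 + R(-4, -4)*U(2) = 10 + (-6 - 3*(-4) + 2*(-4) - 4*(-4))*(6 + 2²) = 10 + (-6 + 12 - 8 + 16)*(6 + 4) = 10 + 14*10 = 10 + 140 = 150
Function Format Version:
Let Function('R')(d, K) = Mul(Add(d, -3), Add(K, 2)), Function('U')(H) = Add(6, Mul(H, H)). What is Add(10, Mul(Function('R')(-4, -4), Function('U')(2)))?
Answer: 150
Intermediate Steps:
Function('U')(H) = Add(6, Pow(H, 2))
Function('R')(d, K) = Mul(Add(-3, d), Add(2, K))
Add(10, Mul(Function('R')(-4, -4), Function('U')(2))) = Add(10, Mul(Add(-6, Mul(-3, -4), Mul(2, -4), Mul(-4, -4)), Add(6, Pow(2, 2)))) = Add(10, Mul(Add(-6, 12, -8, 16), Add(6, 4))) = Add(10, Mul(14, 10)) = Add(10, 140) = 150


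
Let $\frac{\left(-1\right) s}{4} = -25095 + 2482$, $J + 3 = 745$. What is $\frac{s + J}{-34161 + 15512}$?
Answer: $- \frac{91194}{18649} \approx -4.89$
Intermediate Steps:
$J = 742$ ($J = -3 + 745 = 742$)
$s = 90452$ ($s = - 4 \left(-25095 + 2482\right) = \left(-4\right) \left(-22613\right) = 90452$)
$\frac{s + J}{-34161 + 15512} = \frac{90452 + 742}{-34161 + 15512} = \frac{91194}{-18649} = 91194 \left(- \frac{1}{18649}\right) = - \frac{91194}{18649}$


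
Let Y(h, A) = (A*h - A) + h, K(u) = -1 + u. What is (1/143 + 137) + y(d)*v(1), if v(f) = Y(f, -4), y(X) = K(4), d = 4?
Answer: 20021/143 ≈ 140.01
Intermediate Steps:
y(X) = 3 (y(X) = -1 + 4 = 3)
Y(h, A) = h - A + A*h (Y(h, A) = (-A + A*h) + h = h - A + A*h)
v(f) = 4 - 3*f (v(f) = f - 1*(-4) - 4*f = f + 4 - 4*f = 4 - 3*f)
(1/143 + 137) + y(d)*v(1) = (1/143 + 137) + 3*(4 - 3*1) = (1/143 + 137) + 3*(4 - 3) = 19592/143 + 3*1 = 19592/143 + 3 = 20021/143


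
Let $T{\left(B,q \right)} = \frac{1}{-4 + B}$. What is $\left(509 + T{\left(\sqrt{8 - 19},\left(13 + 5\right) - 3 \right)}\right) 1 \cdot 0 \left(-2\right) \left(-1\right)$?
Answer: $0$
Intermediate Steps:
$\left(509 + T{\left(\sqrt{8 - 19},\left(13 + 5\right) - 3 \right)}\right) 1 \cdot 0 \left(-2\right) \left(-1\right) = \left(509 + \frac{1}{-4 + \sqrt{8 - 19}}\right) 1 \cdot 0 \left(-2\right) \left(-1\right) = \left(509 + \frac{1}{-4 + \sqrt{-11}}\right) 0 \left(-2\right) \left(-1\right) = \left(509 + \frac{1}{-4 + i \sqrt{11}}\right) 0 \left(-1\right) = \left(509 + \frac{1}{-4 + i \sqrt{11}}\right) 0 = 0$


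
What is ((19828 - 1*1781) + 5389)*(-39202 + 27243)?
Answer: -280271124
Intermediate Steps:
((19828 - 1*1781) + 5389)*(-39202 + 27243) = ((19828 - 1781) + 5389)*(-11959) = (18047 + 5389)*(-11959) = 23436*(-11959) = -280271124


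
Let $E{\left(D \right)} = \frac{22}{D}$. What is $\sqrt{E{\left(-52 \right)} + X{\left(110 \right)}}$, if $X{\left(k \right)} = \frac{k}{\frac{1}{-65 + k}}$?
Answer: $\frac{\sqrt{3345914}}{26} \approx 70.353$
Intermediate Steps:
$X{\left(k \right)} = k \left(-65 + k\right)$
$\sqrt{E{\left(-52 \right)} + X{\left(110 \right)}} = \sqrt{\frac{22}{-52} + 110 \left(-65 + 110\right)} = \sqrt{22 \left(- \frac{1}{52}\right) + 110 \cdot 45} = \sqrt{- \frac{11}{26} + 4950} = \sqrt{\frac{128689}{26}} = \frac{\sqrt{3345914}}{26}$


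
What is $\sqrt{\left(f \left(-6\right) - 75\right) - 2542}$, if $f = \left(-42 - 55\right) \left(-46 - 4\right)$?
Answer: $i \sqrt{31717} \approx 178.09 i$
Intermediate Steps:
$f = 4850$ ($f = \left(-97\right) \left(-50\right) = 4850$)
$\sqrt{\left(f \left(-6\right) - 75\right) - 2542} = \sqrt{\left(4850 \left(-6\right) - 75\right) - 2542} = \sqrt{\left(-29100 - 75\right) + \left(-3717 + 1175\right)} = \sqrt{-29175 - 2542} = \sqrt{-31717} = i \sqrt{31717}$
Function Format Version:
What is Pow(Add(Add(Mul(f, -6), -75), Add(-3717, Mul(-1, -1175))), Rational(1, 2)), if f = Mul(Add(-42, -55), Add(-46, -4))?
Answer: Mul(I, Pow(31717, Rational(1, 2))) ≈ Mul(178.09, I)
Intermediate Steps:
f = 4850 (f = Mul(-97, -50) = 4850)
Pow(Add(Add(Mul(f, -6), -75), Add(-3717, Mul(-1, -1175))), Rational(1, 2)) = Pow(Add(Add(Mul(4850, -6), -75), Add(-3717, Mul(-1, -1175))), Rational(1, 2)) = Pow(Add(Add(-29100, -75), Add(-3717, 1175)), Rational(1, 2)) = Pow(Add(-29175, -2542), Rational(1, 2)) = Pow(-31717, Rational(1, 2)) = Mul(I, Pow(31717, Rational(1, 2)))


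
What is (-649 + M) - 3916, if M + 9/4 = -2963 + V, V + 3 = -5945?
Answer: -53913/4 ≈ -13478.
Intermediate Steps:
V = -5948 (V = -3 - 5945 = -5948)
M = -35653/4 (M = -9/4 + (-2963 - 5948) = -9/4 - 8911 = -35653/4 ≈ -8913.3)
(-649 + M) - 3916 = (-649 - 35653/4) - 3916 = -38249/4 - 3916 = -53913/4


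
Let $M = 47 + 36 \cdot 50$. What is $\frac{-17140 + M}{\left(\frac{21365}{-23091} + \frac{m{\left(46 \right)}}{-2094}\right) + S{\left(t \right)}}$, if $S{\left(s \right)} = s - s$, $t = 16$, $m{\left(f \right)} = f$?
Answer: $\frac{41080867129}{2544472} \approx 16145.0$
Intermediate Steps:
$S{\left(s \right)} = 0$
$M = 1847$ ($M = 47 + 1800 = 1847$)
$\frac{-17140 + M}{\left(\frac{21365}{-23091} + \frac{m{\left(46 \right)}}{-2094}\right) + S{\left(t \right)}} = \frac{-17140 + 1847}{\left(\frac{21365}{-23091} + \frac{46}{-2094}\right) + 0} = - \frac{15293}{\left(21365 \left(- \frac{1}{23091}\right) + 46 \left(- \frac{1}{2094}\right)\right) + 0} = - \frac{15293}{\left(- \frac{21365}{23091} - \frac{23}{1047}\right) + 0} = - \frac{15293}{- \frac{2544472}{2686253} + 0} = - \frac{15293}{- \frac{2544472}{2686253}} = \left(-15293\right) \left(- \frac{2686253}{2544472}\right) = \frac{41080867129}{2544472}$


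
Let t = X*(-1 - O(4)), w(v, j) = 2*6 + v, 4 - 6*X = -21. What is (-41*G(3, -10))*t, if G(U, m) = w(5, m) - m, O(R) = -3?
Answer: -9225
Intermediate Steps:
X = 25/6 (X = ⅔ - ⅙*(-21) = ⅔ + 7/2 = 25/6 ≈ 4.1667)
w(v, j) = 12 + v
G(U, m) = 17 - m (G(U, m) = (12 + 5) - m = 17 - m)
t = 25/3 (t = 25*(-1 - 1*(-3))/6 = 25*(-1 + 3)/6 = (25/6)*2 = 25/3 ≈ 8.3333)
(-41*G(3, -10))*t = -41*(17 - 1*(-10))*(25/3) = -41*(17 + 10)*(25/3) = -41*27*(25/3) = -1107*25/3 = -9225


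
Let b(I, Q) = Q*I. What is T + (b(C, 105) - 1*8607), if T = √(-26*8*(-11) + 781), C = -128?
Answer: -22047 + 3*√341 ≈ -21992.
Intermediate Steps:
b(I, Q) = I*Q
T = 3*√341 (T = √(-208*(-11) + 781) = √(2288 + 781) = √3069 = 3*√341 ≈ 55.399)
T + (b(C, 105) - 1*8607) = 3*√341 + (-128*105 - 1*8607) = 3*√341 + (-13440 - 8607) = 3*√341 - 22047 = -22047 + 3*√341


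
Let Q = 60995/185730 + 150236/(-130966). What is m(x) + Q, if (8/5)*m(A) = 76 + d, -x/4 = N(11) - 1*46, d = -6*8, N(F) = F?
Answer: 20288022727/1216215759 ≈ 16.681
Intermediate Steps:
d = -48
x = 140 (x = -4*(11 - 1*46) = -4*(11 - 46) = -4*(-35) = 140)
Q = -1991506111/2432431518 (Q = 60995*(1/185730) + 150236*(-1/130966) = 12199/37146 - 75118/65483 = -1991506111/2432431518 ≈ -0.81873)
m(A) = 35/2 (m(A) = 5*(76 - 48)/8 = (5/8)*28 = 35/2)
m(x) + Q = 35/2 - 1991506111/2432431518 = 20288022727/1216215759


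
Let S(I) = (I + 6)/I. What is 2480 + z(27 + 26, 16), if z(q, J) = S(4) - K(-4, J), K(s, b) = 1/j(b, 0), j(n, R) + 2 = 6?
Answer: 9929/4 ≈ 2482.3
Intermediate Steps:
j(n, R) = 4 (j(n, R) = -2 + 6 = 4)
S(I) = (6 + I)/I
K(s, b) = ¼ (K(s, b) = 1/4 = ¼)
z(q, J) = 9/4 (z(q, J) = (6 + 4)/4 - 1*¼ = (¼)*10 - ¼ = 5/2 - ¼ = 9/4)
2480 + z(27 + 26, 16) = 2480 + 9/4 = 9929/4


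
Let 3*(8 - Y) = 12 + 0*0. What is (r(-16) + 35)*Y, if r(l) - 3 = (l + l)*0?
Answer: 152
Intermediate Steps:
Y = 4 (Y = 8 - (12 + 0*0)/3 = 8 - (12 + 0)/3 = 8 - ⅓*12 = 8 - 4 = 4)
r(l) = 3 (r(l) = 3 + (l + l)*0 = 3 + (2*l)*0 = 3 + 0 = 3)
(r(-16) + 35)*Y = (3 + 35)*4 = 38*4 = 152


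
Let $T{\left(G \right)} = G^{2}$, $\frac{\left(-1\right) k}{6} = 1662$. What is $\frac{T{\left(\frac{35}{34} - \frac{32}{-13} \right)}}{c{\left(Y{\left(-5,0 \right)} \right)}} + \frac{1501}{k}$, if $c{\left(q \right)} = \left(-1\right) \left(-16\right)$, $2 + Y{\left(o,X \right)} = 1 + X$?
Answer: $\frac{4762491101}{7792679232} \approx 0.61115$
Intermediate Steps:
$k = -9972$ ($k = \left(-6\right) 1662 = -9972$)
$Y{\left(o,X \right)} = -1 + X$ ($Y{\left(o,X \right)} = -2 + \left(1 + X\right) = -1 + X$)
$c{\left(q \right)} = 16$
$\frac{T{\left(\frac{35}{34} - \frac{32}{-13} \right)}}{c{\left(Y{\left(-5,0 \right)} \right)}} + \frac{1501}{k} = \frac{\left(\frac{35}{34} - \frac{32}{-13}\right)^{2}}{16} + \frac{1501}{-9972} = \left(35 \cdot \frac{1}{34} - - \frac{32}{13}\right)^{2} \cdot \frac{1}{16} + 1501 \left(- \frac{1}{9972}\right) = \left(\frac{35}{34} + \frac{32}{13}\right)^{2} \cdot \frac{1}{16} - \frac{1501}{9972} = \left(\frac{1543}{442}\right)^{2} \cdot \frac{1}{16} - \frac{1501}{9972} = \frac{2380849}{195364} \cdot \frac{1}{16} - \frac{1501}{9972} = \frac{2380849}{3125824} - \frac{1501}{9972} = \frac{4762491101}{7792679232}$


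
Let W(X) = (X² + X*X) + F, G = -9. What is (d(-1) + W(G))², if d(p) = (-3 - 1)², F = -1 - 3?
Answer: 30276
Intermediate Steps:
F = -4
d(p) = 16 (d(p) = (-4)² = 16)
W(X) = -4 + 2*X² (W(X) = (X² + X*X) - 4 = (X² + X²) - 4 = 2*X² - 4 = -4 + 2*X²)
(d(-1) + W(G))² = (16 + (-4 + 2*(-9)²))² = (16 + (-4 + 2*81))² = (16 + (-4 + 162))² = (16 + 158)² = 174² = 30276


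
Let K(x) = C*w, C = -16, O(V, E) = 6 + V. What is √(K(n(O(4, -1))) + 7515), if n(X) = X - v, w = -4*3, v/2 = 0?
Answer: √7707 ≈ 87.790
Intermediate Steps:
v = 0 (v = 2*0 = 0)
w = -12
n(X) = X (n(X) = X - 1*0 = X + 0 = X)
K(x) = 192 (K(x) = -16*(-12) = 192)
√(K(n(O(4, -1))) + 7515) = √(192 + 7515) = √7707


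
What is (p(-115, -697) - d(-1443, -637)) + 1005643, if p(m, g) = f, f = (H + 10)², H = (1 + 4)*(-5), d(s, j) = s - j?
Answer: 1006674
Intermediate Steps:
H = -25 (H = 5*(-5) = -25)
f = 225 (f = (-25 + 10)² = (-15)² = 225)
p(m, g) = 225
(p(-115, -697) - d(-1443, -637)) + 1005643 = (225 - (-1443 - 1*(-637))) + 1005643 = (225 - (-1443 + 637)) + 1005643 = (225 - 1*(-806)) + 1005643 = (225 + 806) + 1005643 = 1031 + 1005643 = 1006674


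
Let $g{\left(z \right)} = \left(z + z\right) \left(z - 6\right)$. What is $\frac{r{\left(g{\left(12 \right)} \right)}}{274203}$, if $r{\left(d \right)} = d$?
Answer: $\frac{16}{30467} \approx 0.00052516$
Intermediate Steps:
$g{\left(z \right)} = 2 z \left(-6 + z\right)$
$\frac{r{\left(g{\left(12 \right)} \right)}}{274203} = \frac{2 \cdot 12 \left(-6 + 12\right)}{274203} = 2 \cdot 12 \cdot 6 \cdot \frac{1}{274203} = 144 \cdot \frac{1}{274203} = \frac{16}{30467}$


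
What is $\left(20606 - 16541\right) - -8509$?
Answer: $12574$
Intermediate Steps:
$\left(20606 - 16541\right) - -8509 = \left(20606 - 16541\right) + 8509 = 4065 + 8509 = 12574$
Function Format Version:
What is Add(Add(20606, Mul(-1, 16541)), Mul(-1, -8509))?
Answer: 12574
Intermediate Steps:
Add(Add(20606, Mul(-1, 16541)), Mul(-1, -8509)) = Add(Add(20606, -16541), 8509) = Add(4065, 8509) = 12574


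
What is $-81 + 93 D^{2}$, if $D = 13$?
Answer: $15636$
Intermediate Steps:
$-81 + 93 D^{2} = -81 + 93 \cdot 13^{2} = -81 + 93 \cdot 169 = -81 + 15717 = 15636$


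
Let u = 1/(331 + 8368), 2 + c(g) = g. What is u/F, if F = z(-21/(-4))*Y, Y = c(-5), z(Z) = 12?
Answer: -1/730716 ≈ -1.3685e-6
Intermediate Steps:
c(g) = -2 + g
Y = -7 (Y = -2 - 5 = -7)
u = 1/8699 ≈ 0.00011496
F = -84 (F = 12*(-7) = -84)
u/F = (1/8699)/(-84) = (1/8699)*(-1/84) = -1/730716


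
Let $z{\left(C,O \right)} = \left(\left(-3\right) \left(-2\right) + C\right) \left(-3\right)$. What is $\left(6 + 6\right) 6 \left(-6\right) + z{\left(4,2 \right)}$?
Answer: $-462$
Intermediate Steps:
$z{\left(C,O \right)} = -18 - 3 C$ ($z{\left(C,O \right)} = \left(6 + C\right) \left(-3\right) = -18 - 3 C$)
$\left(6 + 6\right) 6 \left(-6\right) + z{\left(4,2 \right)} = \left(6 + 6\right) 6 \left(-6\right) - 30 = 12 \cdot 6 \left(-6\right) - 30 = 72 \left(-6\right) - 30 = -432 - 30 = -462$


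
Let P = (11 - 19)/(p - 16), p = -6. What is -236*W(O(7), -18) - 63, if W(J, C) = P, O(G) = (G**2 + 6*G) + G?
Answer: -1637/11 ≈ -148.82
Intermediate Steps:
O(G) = G**2 + 7*G
P = 4/11 (P = (11 - 19)/(-6 - 16) = -8/(-22) = -8*(-1/22) = 4/11 ≈ 0.36364)
W(J, C) = 4/11
-236*W(O(7), -18) - 63 = -236*4/11 - 63 = -944/11 - 63 = -1637/11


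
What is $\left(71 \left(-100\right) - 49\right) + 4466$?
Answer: $-2683$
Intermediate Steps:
$\left(71 \left(-100\right) - 49\right) + 4466 = \left(-7100 - 49\right) + 4466 = -7149 + 4466 = -2683$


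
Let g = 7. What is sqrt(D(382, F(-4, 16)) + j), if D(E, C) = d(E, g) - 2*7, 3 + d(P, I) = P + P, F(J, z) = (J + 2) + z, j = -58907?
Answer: 4*I*sqrt(3635) ≈ 241.16*I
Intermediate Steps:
F(J, z) = 2 + J + z (F(J, z) = (2 + J) + z = 2 + J + z)
d(P, I) = -3 + 2*P (d(P, I) = -3 + (P + P) = -3 + 2*P)
D(E, C) = -17 + 2*E (D(E, C) = (-3 + 2*E) - 2*7 = (-3 + 2*E) - 1*14 = (-3 + 2*E) - 14 = -17 + 2*E)
sqrt(D(382, F(-4, 16)) + j) = sqrt((-17 + 2*382) - 58907) = sqrt((-17 + 764) - 58907) = sqrt(747 - 58907) = sqrt(-58160) = 4*I*sqrt(3635)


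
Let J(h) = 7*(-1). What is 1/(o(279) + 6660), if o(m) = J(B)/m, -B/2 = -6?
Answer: 279/1858133 ≈ 0.00015015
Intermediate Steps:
B = 12 (B = -2*(-6) = 12)
J(h) = -7
o(m) = -7/m
1/(o(279) + 6660) = 1/(-7/279 + 6660) = 1/(1858133/279) = 279/1858133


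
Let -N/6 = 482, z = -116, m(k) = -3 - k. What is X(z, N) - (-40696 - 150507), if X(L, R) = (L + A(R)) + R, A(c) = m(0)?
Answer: 188192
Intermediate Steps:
A(c) = -3 (A(c) = -3 - 1*0 = -3 + 0 = -3)
N = -2892 (N = -6*482 = -2892)
X(L, R) = -3 + L + R (X(L, R) = (L - 3) + R = (-3 + L) + R = -3 + L + R)
X(z, N) - (-40696 - 150507) = (-3 - 116 - 2892) - (-40696 - 150507) = -3011 - 1*(-191203) = -3011 + 191203 = 188192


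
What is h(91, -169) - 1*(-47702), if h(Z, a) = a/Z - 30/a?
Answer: 56429479/1183 ≈ 47700.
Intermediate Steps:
h(Z, a) = -30/a + a/Z
h(91, -169) - 1*(-47702) = (-30/(-169) - 169/91) - 1*(-47702) = (-30*(-1/169) - 169*1/91) + 47702 = (30/169 - 13/7) + 47702 = -1987/1183 + 47702 = 56429479/1183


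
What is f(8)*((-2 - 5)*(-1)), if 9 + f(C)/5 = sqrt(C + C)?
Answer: -175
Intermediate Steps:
f(C) = -45 + 5*sqrt(2)*sqrt(C) (f(C) = -45 + 5*sqrt(C + C) = -45 + 5*sqrt(2*C) = -45 + 5*(sqrt(2)*sqrt(C)) = -45 + 5*sqrt(2)*sqrt(C))
f(8)*((-2 - 5)*(-1)) = (-45 + 5*sqrt(2)*sqrt(8))*((-2 - 5)*(-1)) = (-45 + 5*sqrt(2)*(2*sqrt(2)))*(-7*(-1)) = (-45 + 20)*7 = -25*7 = -175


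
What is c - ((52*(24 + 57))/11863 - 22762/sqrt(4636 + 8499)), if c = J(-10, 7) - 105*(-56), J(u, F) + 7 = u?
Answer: 69548557/11863 + 22762*sqrt(13135)/13135 ≈ 6061.3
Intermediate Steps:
J(u, F) = -7 + u
c = 5863 (c = (-7 - 10) - 105*(-56) = -17 + 5880 = 5863)
c - ((52*(24 + 57))/11863 - 22762/sqrt(4636 + 8499)) = 5863 - ((52*(24 + 57))/11863 - 22762/sqrt(4636 + 8499)) = 5863 - ((52*81)*(1/11863) - 22762*sqrt(13135)/13135) = 5863 - (4212*(1/11863) - 22762*sqrt(13135)/13135) = 5863 - (4212/11863 - 22762*sqrt(13135)/13135) = 5863 + (-4212/11863 + 22762*sqrt(13135)/13135) = 69548557/11863 + 22762*sqrt(13135)/13135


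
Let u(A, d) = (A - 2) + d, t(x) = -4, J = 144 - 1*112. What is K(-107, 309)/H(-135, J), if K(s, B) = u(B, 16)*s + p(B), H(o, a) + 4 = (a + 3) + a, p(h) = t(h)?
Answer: -34565/63 ≈ -548.65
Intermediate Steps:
J = 32 (J = 144 - 112 = 32)
p(h) = -4
H(o, a) = -1 + 2*a (H(o, a) = -4 + ((a + 3) + a) = -4 + ((3 + a) + a) = -4 + (3 + 2*a) = -1 + 2*a)
u(A, d) = -2 + A + d (u(A, d) = (-2 + A) + d = -2 + A + d)
K(s, B) = -4 + s*(14 + B) (K(s, B) = (-2 + B + 16)*s - 4 = (14 + B)*s - 4 = s*(14 + B) - 4 = -4 + s*(14 + B))
K(-107, 309)/H(-135, J) = (-4 - 107*(14 + 309))/(-1 + 2*32) = (-4 - 107*323)/(-1 + 64) = (-4 - 34561)/63 = -34565*1/63 = -34565/63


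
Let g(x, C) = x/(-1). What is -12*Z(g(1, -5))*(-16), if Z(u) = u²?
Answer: 192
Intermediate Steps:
g(x, C) = -x (g(x, C) = x*(-1) = -x)
-12*Z(g(1, -5))*(-16) = -12*(-1*1)²*(-16) = -12*(-1)²*(-16) = -12*1*(-16) = -12*(-16) = 192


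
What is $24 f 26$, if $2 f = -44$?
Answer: $-13728$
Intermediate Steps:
$f = -22$ ($f = \frac{1}{2} \left(-44\right) = -22$)
$24 f 26 = 24 \left(-22\right) 26 = \left(-528\right) 26 = -13728$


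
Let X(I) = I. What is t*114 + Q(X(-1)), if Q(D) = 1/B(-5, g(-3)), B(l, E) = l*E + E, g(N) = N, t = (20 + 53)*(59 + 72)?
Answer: 13082185/12 ≈ 1.0902e+6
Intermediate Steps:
t = 9563 (t = 73*131 = 9563)
B(l, E) = E + E*l (B(l, E) = E*l + E = E + E*l)
Q(D) = 1/12 (Q(D) = 1/(-3*(1 - 5)) = 1/(-3*(-4)) = 1/12)
t*114 + Q(X(-1)) = 9563*114 + 1/12 = 1090182 + 1/12 = 13082185/12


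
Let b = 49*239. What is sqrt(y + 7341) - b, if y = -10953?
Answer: -11711 + 2*I*sqrt(903) ≈ -11711.0 + 60.1*I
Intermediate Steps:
b = 11711
sqrt(y + 7341) - b = sqrt(-10953 + 7341) - 1*11711 = sqrt(-3612) - 11711 = 2*I*sqrt(903) - 11711 = -11711 + 2*I*sqrt(903)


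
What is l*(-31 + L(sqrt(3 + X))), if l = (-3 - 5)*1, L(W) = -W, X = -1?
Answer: 248 + 8*sqrt(2) ≈ 259.31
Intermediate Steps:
l = -8 (l = -8*1 = -8)
l*(-31 + L(sqrt(3 + X))) = -8*(-31 - sqrt(3 - 1)) = -8*(-31 - sqrt(2)) = 248 + 8*sqrt(2)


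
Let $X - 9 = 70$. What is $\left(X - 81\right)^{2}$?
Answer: $4$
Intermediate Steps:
$X = 79$ ($X = 9 + 70 = 79$)
$\left(X - 81\right)^{2} = \left(79 - 81\right)^{2} = \left(-2\right)^{2} = 4$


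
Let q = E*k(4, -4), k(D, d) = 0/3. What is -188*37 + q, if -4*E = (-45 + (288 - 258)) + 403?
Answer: -6956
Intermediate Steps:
E = -97 (E = -((-45 + (288 - 258)) + 403)/4 = -((-45 + 30) + 403)/4 = -(-15 + 403)/4 = -¼*388 = -97)
k(D, d) = 0 (k(D, d) = 0*(⅓) = 0)
q = 0 (q = -97*0 = 0)
-188*37 + q = -188*37 + 0 = -6956 + 0 = -6956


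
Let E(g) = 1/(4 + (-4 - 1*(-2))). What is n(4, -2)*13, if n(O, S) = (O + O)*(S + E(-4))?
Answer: -156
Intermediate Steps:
E(g) = 1/2 (E(g) = 1/(4 + (-4 + 2)) = 1/(4 - 2) = 1/2)
n(O, S) = 2*O*(1/2 + S) (n(O, S) = (O + O)*(S + 1/2) = (2*O)*(1/2 + S) = 2*O*(1/2 + S))
n(4, -2)*13 = (4*(1 + 2*(-2)))*13 = (4*(1 - 4))*13 = (4*(-3))*13 = -12*13 = -156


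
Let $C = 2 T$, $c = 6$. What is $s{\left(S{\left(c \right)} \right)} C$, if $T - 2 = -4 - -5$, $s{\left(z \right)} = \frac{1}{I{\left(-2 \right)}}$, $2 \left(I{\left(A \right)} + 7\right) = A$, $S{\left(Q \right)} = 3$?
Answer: $- \frac{3}{4} \approx -0.75$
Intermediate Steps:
$I{\left(A \right)} = -7 + \frac{A}{2}$
$s{\left(z \right)} = - \frac{1}{8}$ ($s{\left(z \right)} = \frac{1}{-7 + \frac{1}{2} \left(-2\right)} = \frac{1}{-7 - 1} = \frac{1}{-8} = - \frac{1}{8}$)
$T = 3$ ($T = 2 - -1 = 2 + \left(-4 + 5\right) = 2 + 1 = 3$)
$C = 6$ ($C = 2 \cdot 3 = 6$)
$s{\left(S{\left(c \right)} \right)} C = \left(- \frac{1}{8}\right) 6 = - \frac{3}{4}$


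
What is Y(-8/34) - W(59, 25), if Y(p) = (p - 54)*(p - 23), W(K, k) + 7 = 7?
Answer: 364190/289 ≈ 1260.2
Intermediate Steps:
W(K, k) = 0 (W(K, k) = -7 + 7 = 0)
Y(p) = (-54 + p)*(-23 + p)
Y(-8/34) - W(59, 25) = (1242 + (-8/34)² - (-616)/34) - 1*0 = (1242 + (-8*1/34)² - (-616)/34) + 0 = (1242 + (-4/17)² - 77*(-4/17)) + 0 = (1242 + 16/289 + 308/17) + 0 = 364190/289 + 0 = 364190/289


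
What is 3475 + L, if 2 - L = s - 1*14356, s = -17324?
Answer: 35157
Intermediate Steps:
L = 31682 (L = 2 - (-17324 - 1*14356) = 2 - (-17324 - 14356) = 2 - 1*(-31680) = 2 + 31680 = 31682)
3475 + L = 3475 + 31682 = 35157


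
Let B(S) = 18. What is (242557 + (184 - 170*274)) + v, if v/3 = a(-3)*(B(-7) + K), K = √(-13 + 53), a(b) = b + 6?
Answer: 196323 + 18*√10 ≈ 1.9638e+5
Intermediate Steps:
a(b) = 6 + b
K = 2*√10 (K = √40 = 2*√10 ≈ 6.3246)
v = 162 + 18*√10 (v = 3*((6 - 3)*(18 + 2*√10)) = 3*(3*(18 + 2*√10)) = 3*(54 + 6*√10) = 162 + 18*√10 ≈ 218.92)
(242557 + (184 - 170*274)) + v = (242557 + (184 - 170*274)) + (162 + 18*√10) = (242557 + (184 - 46580)) + (162 + 18*√10) = (242557 - 46396) + (162 + 18*√10) = 196161 + (162 + 18*√10) = 196323 + 18*√10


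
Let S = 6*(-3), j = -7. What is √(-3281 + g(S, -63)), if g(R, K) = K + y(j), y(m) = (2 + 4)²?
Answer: 2*I*√827 ≈ 57.515*I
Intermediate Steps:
y(m) = 36 (y(m) = 6² = 36)
S = -18
g(R, K) = 36 + K (g(R, K) = K + 36 = 36 + K)
√(-3281 + g(S, -63)) = √(-3281 + (36 - 63)) = √(-3281 - 27) = √(-3308) = 2*I*√827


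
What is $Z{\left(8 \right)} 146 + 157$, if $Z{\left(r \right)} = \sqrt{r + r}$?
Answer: $741$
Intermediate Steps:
$Z{\left(r \right)} = \sqrt{2} \sqrt{r}$ ($Z{\left(r \right)} = \sqrt{2 r} = \sqrt{2} \sqrt{r}$)
$Z{\left(8 \right)} 146 + 157 = \sqrt{2} \sqrt{8} \cdot 146 + 157 = \sqrt{2} \cdot 2 \sqrt{2} \cdot 146 + 157 = 4 \cdot 146 + 157 = 584 + 157 = 741$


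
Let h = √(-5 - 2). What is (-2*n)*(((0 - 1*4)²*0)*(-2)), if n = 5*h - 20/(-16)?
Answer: 0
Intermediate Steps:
h = I*√7 (h = √(-7) = I*√7 ≈ 2.6458*I)
n = 5/4 + 5*I*√7 (n = 5*(I*√7) - 20/(-16) = 5*I*√7 - 20*(-1)/16 = 5*I*√7 - 1*(-5/4) = 5*I*√7 + 5/4 = 5/4 + 5*I*√7 ≈ 1.25 + 13.229*I)
(-2*n)*(((0 - 1*4)²*0)*(-2)) = (-2*(5/4 + 5*I*√7))*(((0 - 1*4)²*0)*(-2)) = (-5/2 - 10*I*√7)*(((0 - 4)²*0)*(-2)) = (-5/2 - 10*I*√7)*(((-4)²*0)*(-2)) = (-5/2 - 10*I*√7)*((16*0)*(-2)) = (-5/2 - 10*I*√7)*(0*(-2)) = (-5/2 - 10*I*√7)*0 = 0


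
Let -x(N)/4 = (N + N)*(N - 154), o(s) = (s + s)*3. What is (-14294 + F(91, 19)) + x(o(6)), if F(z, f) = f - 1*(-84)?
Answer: 19793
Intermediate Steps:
o(s) = 6*s (o(s) = (2*s)*3 = 6*s)
x(N) = -8*N*(-154 + N) (x(N) = -4*(N + N)*(N - 154) = -4*2*N*(-154 + N) = -8*N*(-154 + N))
F(z, f) = 84 + f (F(z, f) = f + 84 = 84 + f)
(-14294 + F(91, 19)) + x(o(6)) = (-14294 + (84 + 19)) + 8*(6*6)*(154 - 6*6) = (-14294 + 103) + 8*36*(154 - 1*36) = -14191 + 8*36*(154 - 36) = -14191 + 8*36*118 = -14191 + 33984 = 19793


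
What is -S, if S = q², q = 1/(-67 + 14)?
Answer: -1/2809 ≈ -0.00035600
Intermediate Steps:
q = -1/53 (q = 1/(-53) = -1/53 ≈ -0.018868)
S = 1/2809 (S = (-1/53)² = 1/2809 ≈ 0.00035600)
-S = -1*1/2809 = -1/2809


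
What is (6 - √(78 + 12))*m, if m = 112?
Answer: 672 - 336*√10 ≈ -390.53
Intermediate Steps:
(6 - √(78 + 12))*m = (6 - √(78 + 12))*112 = (6 - √90)*112 = (6 - 3*√10)*112 = 672 - 336*√10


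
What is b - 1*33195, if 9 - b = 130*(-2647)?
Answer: 310924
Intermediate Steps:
b = 344119 (b = 9 - 130*(-2647) = 9 - 1*(-344110) = 9 + 344110 = 344119)
b - 1*33195 = 344119 - 1*33195 = 344119 - 33195 = 310924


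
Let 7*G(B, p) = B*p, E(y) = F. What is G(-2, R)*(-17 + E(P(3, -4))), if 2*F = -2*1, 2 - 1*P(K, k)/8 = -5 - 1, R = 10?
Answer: 360/7 ≈ 51.429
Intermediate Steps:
P(K, k) = 64 (P(K, k) = 16 - 8*(-5 - 1) = 16 - 8*(-6) = 16 + 48 = 64)
F = -1 (F = (-2*1)/2 = (½)*(-2) = -1)
E(y) = -1
G(B, p) = B*p/7 (G(B, p) = (B*p)/7 = B*p/7)
G(-2, R)*(-17 + E(P(3, -4))) = ((⅐)*(-2)*10)*(-17 - 1) = -20/7*(-18) = 360/7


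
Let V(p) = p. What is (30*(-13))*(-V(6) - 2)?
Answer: 3120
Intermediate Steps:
(30*(-13))*(-V(6) - 2) = (30*(-13))*(-1*6 - 2) = -390*(-6 - 2) = -390*(-8) = 3120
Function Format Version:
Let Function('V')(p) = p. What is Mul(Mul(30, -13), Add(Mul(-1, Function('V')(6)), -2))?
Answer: 3120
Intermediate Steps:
Mul(Mul(30, -13), Add(Mul(-1, Function('V')(6)), -2)) = Mul(Mul(30, -13), Add(Mul(-1, 6), -2)) = Mul(-390, Add(-6, -2)) = Mul(-390, -8) = 3120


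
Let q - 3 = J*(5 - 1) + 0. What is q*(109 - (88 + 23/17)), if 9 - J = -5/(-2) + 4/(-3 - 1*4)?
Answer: 73146/119 ≈ 614.67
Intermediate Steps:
J = 99/14 (J = 9 - (-5/(-2) + 4/(-3 - 1*4)) = 9 - (-5*(-1/2) + 4/(-3 - 4)) = 9 - (5/2 + 4/(-7)) = 9 - (5/2 + 4*(-1/7)) = 9 - (5/2 - 4/7) = 9 - 1*27/14 = 9 - 27/14 = 99/14 ≈ 7.0714)
q = 219/7 (q = 3 + (99*(5 - 1)/14 + 0) = 3 + ((99/14)*4 + 0) = 3 + (198/7 + 0) = 3 + 198/7 = 219/7 ≈ 31.286)
q*(109 - (88 + 23/17)) = 219*(109 - (88 + 23/17))/7 = 219*(109 - 1*1519/17)/7 = 219*(109 - 1519/17)/7 = (219/7)*(334/17) = 73146/119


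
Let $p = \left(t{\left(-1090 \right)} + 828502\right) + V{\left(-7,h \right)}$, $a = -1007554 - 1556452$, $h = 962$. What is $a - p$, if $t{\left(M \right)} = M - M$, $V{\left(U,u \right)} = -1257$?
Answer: $-3391251$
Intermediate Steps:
$t{\left(M \right)} = 0$
$a = -2564006$
$p = 827245$ ($p = \left(0 + 828502\right) - 1257 = 828502 - 1257 = 827245$)
$a - p = -2564006 - 827245 = -3391251$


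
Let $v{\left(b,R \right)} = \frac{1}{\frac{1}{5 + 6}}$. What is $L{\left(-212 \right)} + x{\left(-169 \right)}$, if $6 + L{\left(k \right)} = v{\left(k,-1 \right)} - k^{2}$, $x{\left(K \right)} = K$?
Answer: $-45108$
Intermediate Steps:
$v{\left(b,R \right)} = 11$ ($v{\left(b,R \right)} = \frac{1}{\frac{1}{11}} = 11$)
$L{\left(k \right)} = 5 - k^{2}$ ($L{\left(k \right)} = -6 - \left(-11 + k^{2}\right) = 5 - k^{2}$)
$L{\left(-212 \right)} + x{\left(-169 \right)} = \left(5 - \left(-212\right)^{2}\right) - 169 = \left(5 - 44944\right) - 169 = -44939 - 169 = -45108$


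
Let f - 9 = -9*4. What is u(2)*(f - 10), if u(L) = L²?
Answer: -148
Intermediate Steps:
f = -27 (f = 9 - 9*4 = 9 - 36 = -27)
u(2)*(f - 10) = 2²*(-27 - 10) = 4*(-37) = -148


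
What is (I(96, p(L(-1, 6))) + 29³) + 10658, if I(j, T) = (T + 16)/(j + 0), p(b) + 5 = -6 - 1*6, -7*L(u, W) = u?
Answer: 3364511/96 ≈ 35047.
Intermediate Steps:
L(u, W) = -u/7
p(b) = -17 (p(b) = -5 + (-6 - 1*6) = -5 + (-6 - 6) = -5 - 12 = -17)
I(j, T) = (16 + T)/j
(I(96, p(L(-1, 6))) + 29³) + 10658 = ((16 - 17)/96 + 29³) + 10658 = ((1/96)*(-1) + 24389) + 10658 = (-1/96 + 24389) + 10658 = 2341343/96 + 10658 = 3364511/96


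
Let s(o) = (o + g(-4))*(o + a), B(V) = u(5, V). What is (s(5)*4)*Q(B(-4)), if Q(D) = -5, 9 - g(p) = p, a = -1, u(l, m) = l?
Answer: -1440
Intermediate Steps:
g(p) = 9 - p
B(V) = 5
s(o) = (-1 + o)*(13 + o) (s(o) = (o + (9 - 1*(-4)))*(o - 1) = (o + (9 + 4))*(-1 + o) = (o + 13)*(-1 + o) = (13 + o)*(-1 + o) = (-1 + o)*(13 + o))
(s(5)*4)*Q(B(-4)) = ((-13 + 5² + 12*5)*4)*(-5) = ((-13 + 25 + 60)*4)*(-5) = (72*4)*(-5) = 288*(-5) = -1440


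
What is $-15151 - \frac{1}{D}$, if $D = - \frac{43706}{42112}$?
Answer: $- \frac{331073747}{21853} \approx -15150.0$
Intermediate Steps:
$D = - \frac{21853}{21056}$ ($D = \left(-43706\right) \frac{1}{42112} = - \frac{21853}{21056} \approx -1.0379$)
$-15151 - \frac{1}{D} = -15151 - \frac{1}{- \frac{21853}{21056}} = -15151 - - \frac{21056}{21853} = -15151 + \frac{21056}{21853} = - \frac{331073747}{21853}$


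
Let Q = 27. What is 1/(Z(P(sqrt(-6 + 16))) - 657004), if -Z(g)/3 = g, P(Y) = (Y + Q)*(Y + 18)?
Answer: -329246/216805765907 + 135*sqrt(10)/433611531814 ≈ -1.5176e-6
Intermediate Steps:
P(Y) = (18 + Y)*(27 + Y) (P(Y) = (Y + 27)*(Y + 18) = (27 + Y)*(18 + Y) = (18 + Y)*(27 + Y))
Z(g) = -3*g
1/(Z(P(sqrt(-6 + 16))) - 657004) = 1/(-3*(486 + (sqrt(-6 + 16))**2 + 45*sqrt(-6 + 16)) - 657004) = 1/(-3*(486 + (sqrt(10))**2 + 45*sqrt(10)) - 657004) = 1/(-3*(486 + 10 + 45*sqrt(10)) - 657004) = 1/(-3*(496 + 45*sqrt(10)) - 657004) = 1/((-1488 - 135*sqrt(10)) - 657004) = 1/(-658492 - 135*sqrt(10))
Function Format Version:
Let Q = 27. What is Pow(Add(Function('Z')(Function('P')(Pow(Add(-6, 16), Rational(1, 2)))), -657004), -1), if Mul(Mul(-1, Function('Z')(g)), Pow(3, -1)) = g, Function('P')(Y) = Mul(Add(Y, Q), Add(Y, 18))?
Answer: Add(Rational(-329246, 216805765907), Mul(Rational(135, 433611531814), Pow(10, Rational(1, 2)))) ≈ -1.5176e-6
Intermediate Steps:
Function('P')(Y) = Mul(Add(18, Y), Add(27, Y)) (Function('P')(Y) = Mul(Add(Y, 27), Add(Y, 18)) = Mul(Add(27, Y), Add(18, Y)) = Mul(Add(18, Y), Add(27, Y)))
Function('Z')(g) = Mul(-3, g)
Pow(Add(Function('Z')(Function('P')(Pow(Add(-6, 16), Rational(1, 2)))), -657004), -1) = Pow(Add(Mul(-3, Add(486, Pow(Pow(Add(-6, 16), Rational(1, 2)), 2), Mul(45, Pow(Add(-6, 16), Rational(1, 2))))), -657004), -1) = Pow(Add(Mul(-3, Add(486, Pow(Pow(10, Rational(1, 2)), 2), Mul(45, Pow(10, Rational(1, 2))))), -657004), -1) = Pow(Add(Mul(-3, Add(486, 10, Mul(45, Pow(10, Rational(1, 2))))), -657004), -1) = Pow(Add(Mul(-3, Add(496, Mul(45, Pow(10, Rational(1, 2))))), -657004), -1) = Pow(Add(Add(-1488, Mul(-135, Pow(10, Rational(1, 2)))), -657004), -1) = Pow(Add(-658492, Mul(-135, Pow(10, Rational(1, 2)))), -1)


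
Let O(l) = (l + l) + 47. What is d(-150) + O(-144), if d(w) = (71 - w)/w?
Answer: -36371/150 ≈ -242.47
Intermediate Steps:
d(w) = (71 - w)/w
O(l) = 47 + 2*l (O(l) = 2*l + 47 = 47 + 2*l)
d(-150) + O(-144) = (71 - 1*(-150))/(-150) + (47 + 2*(-144)) = -(71 + 150)/150 + (47 - 288) = -1/150*221 - 241 = -221/150 - 241 = -36371/150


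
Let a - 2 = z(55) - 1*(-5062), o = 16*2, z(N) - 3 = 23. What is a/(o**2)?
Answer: 2545/512 ≈ 4.9707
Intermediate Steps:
z(N) = 26 (z(N) = 3 + 23 = 26)
o = 32
a = 5090 (a = 2 + (26 - 1*(-5062)) = 2 + (26 + 5062) = 2 + 5088 = 5090)
a/(o**2) = 5090/(32**2) = 5090/1024 = 5090*(1/1024) = 2545/512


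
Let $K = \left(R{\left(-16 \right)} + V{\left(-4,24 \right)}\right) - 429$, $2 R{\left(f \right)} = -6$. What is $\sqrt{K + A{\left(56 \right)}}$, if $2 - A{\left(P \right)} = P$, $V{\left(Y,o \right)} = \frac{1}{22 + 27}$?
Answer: $\frac{i \sqrt{23813}}{7} \approx 22.045 i$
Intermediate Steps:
$R{\left(f \right)} = -3$ ($R{\left(f \right)} = \frac{1}{2} \left(-6\right) = -3$)
$V{\left(Y,o \right)} = \frac{1}{49}$
$A{\left(P \right)} = 2 - P$
$K = - \frac{21167}{49}$ ($K = \left(-3 + \frac{1}{49}\right) - 429 = - \frac{146}{49} - 429 = - \frac{21167}{49} \approx -431.98$)
$\sqrt{K + A{\left(56 \right)}} = \sqrt{- \frac{21167}{49} + \left(2 - 56\right)} = \sqrt{- \frac{21167}{49} - 54} = \sqrt{- \frac{23813}{49}} = \frac{i \sqrt{23813}}{7}$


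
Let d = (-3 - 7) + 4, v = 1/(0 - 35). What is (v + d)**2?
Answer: 44521/1225 ≈ 36.344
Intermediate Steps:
v = -1/35 (v = 1/(-35) = -1/35 ≈ -0.028571)
d = -6 (d = -10 + 4 = -6)
(v + d)**2 = (-1/35 - 6)**2 = (-211/35)**2 = 44521/1225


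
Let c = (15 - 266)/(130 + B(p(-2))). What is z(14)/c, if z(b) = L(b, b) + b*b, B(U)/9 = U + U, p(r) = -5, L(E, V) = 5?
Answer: -8040/251 ≈ -32.032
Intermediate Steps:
B(U) = 18*U (B(U) = 9*(U + U) = 9*(2*U) = 18*U)
z(b) = 5 + b² (z(b) = 5 + b*b = 5 + b²)
c = -251/40 (c = (15 - 266)/(130 + 18*(-5)) = -251/(130 - 90) = -251/40 ≈ -6.2750)
z(14)/c = (5 + 14²)/(-251/40) = (5 + 196)*(-40/251) = 201*(-40/251) = -8040/251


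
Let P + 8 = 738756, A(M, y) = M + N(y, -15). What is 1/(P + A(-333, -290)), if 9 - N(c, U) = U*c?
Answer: 1/734074 ≈ 1.3623e-6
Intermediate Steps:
N(c, U) = 9 - U*c
A(M, y) = 9 + M + 15*y (A(M, y) = M + (9 - 1*(-15)*y) = M + (9 + 15*y) = 9 + M + 15*y)
P = 738748 (P = -8 + 738756 = 738748)
1/(P + A(-333, -290)) = 1/(738748 + (9 - 333 + 15*(-290))) = 1/(738748 + (9 - 333 - 4350)) = 1/(738748 - 4674) = 1/734074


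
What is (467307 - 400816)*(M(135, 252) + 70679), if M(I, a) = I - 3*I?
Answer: 4681564819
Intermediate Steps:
M(I, a) = -2*I
(467307 - 400816)*(M(135, 252) + 70679) = (467307 - 400816)*(-2*135 + 70679) = 66491*(-270 + 70679) = 66491*70409 = 4681564819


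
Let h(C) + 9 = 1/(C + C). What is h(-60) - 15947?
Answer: -1914721/120 ≈ -15956.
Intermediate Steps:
h(C) = -9 + 1/(2*C) (h(C) = -9 + 1/(C + C) = -9 + 1/(2*C))
h(-60) - 15947 = (-9 + (1/2)/(-60)) - 15947 = (-9 + (1/2)*(-1/60)) - 15947 = (-9 - 1/120) - 15947 = -1081/120 - 15947 = -1914721/120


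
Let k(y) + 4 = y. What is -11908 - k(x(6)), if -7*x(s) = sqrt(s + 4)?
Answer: -11904 + sqrt(10)/7 ≈ -11904.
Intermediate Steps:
x(s) = -sqrt(4 + s)/7 (x(s) = -sqrt(s + 4)/7 = -sqrt(4 + s)/7)
k(y) = -4 + y
-11908 - k(x(6)) = -11908 - (-4 - sqrt(4 + 6)/7) = -11908 - (-4 - sqrt(10)/7) = -11908 + (4 + sqrt(10)/7) = -11904 + sqrt(10)/7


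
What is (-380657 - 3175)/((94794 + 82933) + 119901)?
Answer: -95958/74407 ≈ -1.2896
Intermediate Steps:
(-380657 - 3175)/((94794 + 82933) + 119901) = -383832/(177727 + 119901) = -383832/297628 = -383832*1/297628 = -95958/74407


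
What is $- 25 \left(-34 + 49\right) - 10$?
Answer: $-385$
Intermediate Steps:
$- 25 \left(-34 + 49\right) - 10 = \left(-25\right) 15 - 10 = -375 - 10 = -385$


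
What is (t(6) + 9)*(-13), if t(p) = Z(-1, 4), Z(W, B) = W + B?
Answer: -156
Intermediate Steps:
Z(W, B) = B + W
t(p) = 3 (t(p) = 4 - 1 = 3)
(t(6) + 9)*(-13) = (3 + 9)*(-13) = 12*(-13) = -156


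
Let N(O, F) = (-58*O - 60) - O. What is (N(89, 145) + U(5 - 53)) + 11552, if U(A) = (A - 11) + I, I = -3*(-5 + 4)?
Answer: 6185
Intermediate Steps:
I = 3 (I = -3*(-1) = 3)
U(A) = -8 + A (U(A) = (A - 11) + 3 = (-11 + A) + 3 = -8 + A)
N(O, F) = -60 - 59*O (N(O, F) = (-60 - 58*O) - O = -60 - 59*O)
(N(89, 145) + U(5 - 53)) + 11552 = ((-60 - 59*89) + (-8 + (5 - 53))) + 11552 = ((-60 - 5251) + (-8 - 48)) + 11552 = (-5311 - 56) + 11552 = -5367 + 11552 = 6185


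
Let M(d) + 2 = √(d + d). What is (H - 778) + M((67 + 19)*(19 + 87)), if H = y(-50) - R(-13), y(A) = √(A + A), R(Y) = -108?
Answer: -672 + 2*√4558 + 10*I ≈ -536.97 + 10.0*I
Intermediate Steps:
y(A) = √2*√A (y(A) = √(2*A) = √2*√A)
M(d) = -2 + √2*√d (M(d) = -2 + √(d + d) = -2 + √(2*d) = -2 + √2*√d)
H = 108 + 10*I (H = √2*√(-50) - 1*(-108) = √2*(5*I*√2) + 108 = 10*I + 108 = 108 + 10*I ≈ 108.0 + 10.0*I)
(H - 778) + M((67 + 19)*(19 + 87)) = ((108 + 10*I) - 778) + (-2 + √2*√((67 + 19)*(19 + 87))) = (-670 + 10*I) + (-2 + √2*√(86*106)) = (-670 + 10*I) + (-2 + √2*√9116) = (-670 + 10*I) + (-2 + √2*(2*√2279)) = (-670 + 10*I) + (-2 + 2*√4558) = -672 + 2*√4558 + 10*I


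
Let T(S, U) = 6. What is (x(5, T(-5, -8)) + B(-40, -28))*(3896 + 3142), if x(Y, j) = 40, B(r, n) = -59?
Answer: -133722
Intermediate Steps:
(x(5, T(-5, -8)) + B(-40, -28))*(3896 + 3142) = (40 - 59)*(3896 + 3142) = -19*7038 = -133722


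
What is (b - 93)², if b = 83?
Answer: 100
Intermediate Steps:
(b - 93)² = (83 - 93)² = (-10)² = 100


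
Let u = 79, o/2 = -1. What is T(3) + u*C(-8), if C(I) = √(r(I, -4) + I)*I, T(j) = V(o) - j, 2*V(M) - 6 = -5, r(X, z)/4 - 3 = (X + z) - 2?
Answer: -5/2 - 1264*I*√13 ≈ -2.5 - 4557.4*I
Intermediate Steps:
o = -2 (o = 2*(-1) = -2)
r(X, z) = 4 + 4*X + 4*z (r(X, z) = 12 + 4*((X + z) - 2) = 12 + 4*(-2 + X + z) = 12 + (-8 + 4*X + 4*z) = 4 + 4*X + 4*z)
V(M) = ½ (V(M) = 3 + (½)*(-5) = 3 - 5/2 = ½)
T(j) = ½ - j
C(I) = I*√(-12 + 5*I) (C(I) = √((4 + 4*I + 4*(-4)) + I)*I = √((4 + 4*I - 16) + I)*I = √((-12 + 4*I) + I)*I = √(-12 + 5*I)*I = I*√(-12 + 5*I))
T(3) + u*C(-8) = (½ - 1*3) + 79*(-8*√(-12 + 5*(-8))) = (½ - 3) + 79*(-8*√(-12 - 40)) = -5/2 + 79*(-16*I*√13) = -5/2 - 1264*I*√13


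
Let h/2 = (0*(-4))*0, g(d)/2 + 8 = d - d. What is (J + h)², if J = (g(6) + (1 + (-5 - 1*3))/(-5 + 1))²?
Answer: 10556001/256 ≈ 41234.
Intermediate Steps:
g(d) = -16 (g(d) = -16 + 2*(d - d) = -16 + 2*0 = -16 + 0 = -16)
h = 0 (h = 2*((0*(-4))*0) = 2*(0*0) = 2*0 = 0)
J = 3249/16 (J = (-16 + (1 + (-5 - 1*3))/(-5 + 1))² = (-16 + (1 + (-5 - 3))/(-4))² = (-16 + (1 - 8)*(-¼))² = (-16 - 7*(-¼))² = (-16 + 7/4)² = (-57/4)² = 3249/16 ≈ 203.06)
(J + h)² = (3249/16 + 0)² = (3249/16)² = 10556001/256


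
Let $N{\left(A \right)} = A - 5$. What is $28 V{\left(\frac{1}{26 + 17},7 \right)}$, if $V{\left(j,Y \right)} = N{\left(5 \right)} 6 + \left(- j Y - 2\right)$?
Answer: $- \frac{2604}{43} \approx -60.558$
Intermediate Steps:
$N{\left(A \right)} = -5 + A$
$V{\left(j,Y \right)} = -2 - Y j$ ($V{\left(j,Y \right)} = \left(-5 + 5\right) 6 + \left(- j Y - 2\right) = 0 \cdot 6 - \left(2 + Y j\right) = 0 - \left(2 + Y j\right) = -2 - Y j$)
$28 V{\left(\frac{1}{26 + 17},7 \right)} = 28 \left(-2 - \frac{7}{26 + 17}\right) = 28 \left(-2 - \frac{7}{43}\right) = 28 \left(- \frac{93}{43}\right) = - \frac{2604}{43}$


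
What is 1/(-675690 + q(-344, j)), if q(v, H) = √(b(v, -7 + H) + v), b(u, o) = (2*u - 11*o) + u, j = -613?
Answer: -337845/228278485328 - √1361/228278485328 ≈ -1.4801e-6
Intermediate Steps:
b(u, o) = -11*o + 3*u (b(u, o) = (-11*o + 2*u) + u = -11*o + 3*u)
q(v, H) = √(77 - 11*H + 4*v) (q(v, H) = √((-11*(-7 + H) + 3*v) + v) = √(((77 - 11*H) + 3*v) + v) = √((77 - 11*H + 3*v) + v) = √(77 - 11*H + 4*v))
1/(-675690 + q(-344, j)) = 1/(-675690 + √(77 - 11*(-613) + 4*(-344))) = 1/(-675690 + √(77 + 6743 - 1376)) = 1/(-675690 + √5444) = 1/(-675690 + 2*√1361)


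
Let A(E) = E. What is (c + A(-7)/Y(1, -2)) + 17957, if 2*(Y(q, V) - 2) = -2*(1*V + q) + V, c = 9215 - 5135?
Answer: 44067/2 ≈ 22034.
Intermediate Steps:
c = 4080
Y(q, V) = 2 - q - V/2 (Y(q, V) = 2 + (-2*(1*V + q) + V)/2 = 2 + (-2*(V + q) + V)/2 = 2 + ((-2*V - 2*q) + V)/2 = 2 + (-V - 2*q)/2 = 2 + (-q - V/2) = 2 - q - V/2)
(c + A(-7)/Y(1, -2)) + 17957 = (4080 - 7/(2 - 1*1 - ½*(-2))) + 17957 = (4080 - 7/(2 - 1 + 1)) + 17957 = (4080 - 7/2) + 17957 = 8153/2 + 17957 = 44067/2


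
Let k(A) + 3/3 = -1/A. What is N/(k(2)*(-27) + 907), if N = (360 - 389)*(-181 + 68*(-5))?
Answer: 30218/1895 ≈ 15.946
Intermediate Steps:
k(A) = -1 - 1/A
N = 15109 (N = -29*(-181 - 340) = -29*(-521) = 15109)
N/(k(2)*(-27) + 907) = 15109/(((-1 - 1*2)/2)*(-27) + 907) = 15109/(((-1 - 2)/2)*(-27) + 907) = 15109/(((½)*(-3))*(-27) + 907) = 15109/(-3/2*(-27) + 907) = 15109/(81/2 + 907) = 15109/(1895/2) = 15109*(2/1895) = 30218/1895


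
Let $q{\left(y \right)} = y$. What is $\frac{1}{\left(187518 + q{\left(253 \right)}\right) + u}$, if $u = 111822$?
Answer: $\frac{1}{299593} \approx 3.3379 \cdot 10^{-6}$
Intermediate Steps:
$\frac{1}{\left(187518 + q{\left(253 \right)}\right) + u} = \frac{1}{\left(187518 + 253\right) + 111822} = \frac{1}{187771 + 111822} = \frac{1}{299593}$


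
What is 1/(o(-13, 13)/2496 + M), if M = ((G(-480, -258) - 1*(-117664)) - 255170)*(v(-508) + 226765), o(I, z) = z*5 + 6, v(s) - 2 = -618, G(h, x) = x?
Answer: -2496/77763356326585 ≈ -3.2097e-11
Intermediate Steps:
v(s) = -616 (v(s) = 2 - 618 = -616)
o(I, z) = 6 + 5*z (o(I, z) = 5*z + 6 = 6 + 5*z)
M = -31155190836 (M = ((-258 - 1*(-117664)) - 255170)*(-616 + 226765) = ((-258 + 117664) - 255170)*226149 = (117406 - 255170)*226149 = -137764*226149 = -31155190836)
1/(o(-13, 13)/2496 + M) = 1/((6 + 5*13)/2496 - 31155190836) = 1/((6 + 65)/2496 - 31155190836) = 1/((1/2496)*71 - 31155190836) = 1/(71/2496 - 31155190836) = 1/(-77763356326585/2496) = -2496/77763356326585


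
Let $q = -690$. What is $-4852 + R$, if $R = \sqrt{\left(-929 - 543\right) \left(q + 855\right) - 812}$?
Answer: $-4852 + 2 i \sqrt{60923} \approx -4852.0 + 493.65 i$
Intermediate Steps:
$R = 2 i \sqrt{60923}$ ($R = \sqrt{\left(-929 - 543\right) \left(-690 + 855\right) - 812} = \sqrt{\left(-1472\right) 165 - 812} = \sqrt{-242880 - 812} = \sqrt{-243692} = 2 i \sqrt{60923} \approx 493.65 i$)
$-4852 + R = -4852 + 2 i \sqrt{60923}$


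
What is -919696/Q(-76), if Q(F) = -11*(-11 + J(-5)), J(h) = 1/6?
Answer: -5518176/715 ≈ -7717.7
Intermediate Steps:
J(h) = ⅙
Q(F) = 715/6 (Q(F) = -11*(-11 + ⅙) = -11*(-65/6) = 715/6)
-919696/Q(-76) = -919696/715/6 = -919696*6/715 = -5518176/715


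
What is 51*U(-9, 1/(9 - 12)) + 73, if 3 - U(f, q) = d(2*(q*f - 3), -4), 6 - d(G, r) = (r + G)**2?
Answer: 736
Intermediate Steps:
d(G, r) = 6 - (G + r)**2 (d(G, r) = 6 - (r + G)**2 = 6 - (G + r)**2)
U(f, q) = -3 + (-10 + 2*f*q)**2 (U(f, q) = 3 - (6 - (2*(q*f - 3) - 4)**2) = 3 - (6 - (2*(f*q - 3) - 4)**2) = 3 - (6 - (2*(-3 + f*q) - 4)**2) = 3 - (6 - ((-6 + 2*f*q) - 4)**2) = 3 - (6 - (-10 + 2*f*q)**2) = 3 + (-6 + (-10 + 2*f*q)**2) = -3 + (-10 + 2*f*q)**2)
51*U(-9, 1/(9 - 12)) + 73 = 51*(-3 + 4*(-5 - 9/(9 - 12))**2) + 73 = 51*(-3 + 4*(-5 - 9/(-3))**2) + 73 = 51*(-3 + 4*(-5 - 9*(-1/3))**2) + 73 = 51*(-3 + 4*(-5 + 3)**2) + 73 = 51*(-3 + 4*(-2)**2) + 73 = 51*(-3 + 4*4) + 73 = 51*(-3 + 16) + 73 = 51*13 + 73 = 663 + 73 = 736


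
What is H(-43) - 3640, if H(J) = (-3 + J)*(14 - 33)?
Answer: -2766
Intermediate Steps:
H(J) = 57 - 19*J (H(J) = (-3 + J)*(-19) = 57 - 19*J)
H(-43) - 3640 = (57 - 19*(-43)) - 3640 = (57 + 817) - 3640 = 874 - 3640 = -2766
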